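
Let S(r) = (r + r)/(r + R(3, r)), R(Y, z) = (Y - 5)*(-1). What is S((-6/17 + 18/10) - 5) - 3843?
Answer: -126668/33 ≈ -3838.4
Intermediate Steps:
R(Y, z) = 5 - Y (R(Y, z) = (-5 + Y)*(-1) = 5 - Y)
S(r) = 2*r/(2 + r) (S(r) = (r + r)/(r + (5 - 1*3)) = (2*r)/(r + (5 - 3)) = (2*r)/(r + 2) = (2*r)/(2 + r) = 2*r/(2 + r))
S((-6/17 + 18/10) - 5) - 3843 = 2*((-6/17 + 18/10) - 5)/(2 + ((-6/17 + 18/10) - 5)) - 3843 = 2*((-6*1/17 + 18*(⅒)) - 5)/(2 + ((-6*1/17 + 18*(⅒)) - 5)) - 3843 = 2*((-6/17 + 9/5) - 5)/(2 + ((-6/17 + 9/5) - 5)) - 3843 = 2*(123/85 - 5)/(2 + (123/85 - 5)) - 3843 = 2*(-302/85)/(2 - 302/85) - 3843 = 2*(-302/85)/(-132/85) - 3843 = 2*(-302/85)*(-85/132) - 3843 = 151/33 - 3843 = -126668/33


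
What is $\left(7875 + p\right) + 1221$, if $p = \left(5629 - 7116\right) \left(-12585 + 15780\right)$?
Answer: $-4741869$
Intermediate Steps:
$p = -4750965$ ($p = \left(-1487\right) 3195 = -4750965$)
$\left(7875 + p\right) + 1221 = \left(7875 - 4750965\right) + 1221 = -4743090 + 1221 = -4741869$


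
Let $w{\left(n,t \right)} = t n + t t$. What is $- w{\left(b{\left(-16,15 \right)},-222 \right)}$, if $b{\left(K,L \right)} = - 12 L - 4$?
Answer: $-90132$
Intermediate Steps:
$b{\left(K,L \right)} = -4 - 12 L$
$w{\left(n,t \right)} = t^{2} + n t$ ($w{\left(n,t \right)} = n t + t^{2} = t^{2} + n t$)
$- w{\left(b{\left(-16,15 \right)},-222 \right)} = - \left(-222\right) \left(\left(-4 - 180\right) - 222\right) = - \left(-222\right) \left(-184 - 222\right) = - \left(-222\right) \left(-406\right) = \left(-1\right) 90132 = -90132$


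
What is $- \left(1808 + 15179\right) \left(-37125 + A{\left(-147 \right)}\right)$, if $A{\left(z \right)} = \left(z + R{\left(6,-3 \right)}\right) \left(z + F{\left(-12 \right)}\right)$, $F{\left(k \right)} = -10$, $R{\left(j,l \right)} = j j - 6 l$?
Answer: $382615188$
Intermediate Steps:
$R{\left(j,l \right)} = j^{2} - 6 l$
$A{\left(z \right)} = \left(-10 + z\right) \left(54 + z\right)$ ($A{\left(z \right)} = \left(z - \left(-18 - 6^{2}\right)\right) \left(z - 10\right) = \left(z + \left(36 + 18\right)\right) \left(-10 + z\right) = \left(z + 54\right) \left(-10 + z\right) = \left(54 + z\right) \left(-10 + z\right) = \left(-10 + z\right) \left(54 + z\right)$)
$- \left(1808 + 15179\right) \left(-37125 + A{\left(-147 \right)}\right) = - \left(1808 + 15179\right) \left(-37125 + \left(-540 + \left(-147\right)^{2} + 44 \left(-147\right)\right)\right) = - 16987 \left(-37125 - -14601\right) = - 16987 \left(-37125 + 14601\right) = - 16987 \left(-22524\right) = \left(-1\right) \left(-382615188\right) = 382615188$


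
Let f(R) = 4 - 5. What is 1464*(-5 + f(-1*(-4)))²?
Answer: 52704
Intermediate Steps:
f(R) = -1
1464*(-5 + f(-1*(-4)))² = 1464*(-5 - 1)² = 1464*(-6)² = 1464*36 = 52704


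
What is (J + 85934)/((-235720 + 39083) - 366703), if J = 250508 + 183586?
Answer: -130007/140835 ≈ -0.92312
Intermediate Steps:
J = 434094
(J + 85934)/((-235720 + 39083) - 366703) = (434094 + 85934)/((-235720 + 39083) - 366703) = 520028/(-196637 - 366703) = 520028/(-563340) = 520028*(-1/563340) = -130007/140835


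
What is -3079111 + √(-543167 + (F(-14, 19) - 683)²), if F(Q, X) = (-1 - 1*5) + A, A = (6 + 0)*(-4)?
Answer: -3079111 + I*√34798 ≈ -3.0791e+6 + 186.54*I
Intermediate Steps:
A = -24 (A = 6*(-4) = -24)
F(Q, X) = -30 (F(Q, X) = (-1 - 1*5) - 24 = (-1 - 5) - 24 = -6 - 24 = -30)
-3079111 + √(-543167 + (F(-14, 19) - 683)²) = -3079111 + √(-543167 + (-30 - 683)²) = -3079111 + √(-543167 + (-713)²) = -3079111 + √(-543167 + 508369) = -3079111 + √(-34798) = -3079111 + I*√34798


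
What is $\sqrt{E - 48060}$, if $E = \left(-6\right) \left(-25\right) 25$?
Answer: $i \sqrt{44310} \approx 210.5 i$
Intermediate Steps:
$E = 3750$ ($E = 150 \cdot 25 = 3750$)
$\sqrt{E - 48060} = \sqrt{3750 - 48060} = \sqrt{-44310} = i \sqrt{44310}$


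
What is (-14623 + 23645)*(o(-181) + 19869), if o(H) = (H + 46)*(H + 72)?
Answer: 312016848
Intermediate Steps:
o(H) = (46 + H)*(72 + H)
(-14623 + 23645)*(o(-181) + 19869) = (-14623 + 23645)*((3312 + (-181)**2 + 118*(-181)) + 19869) = 9022*((3312 + 32761 - 21358) + 19869) = 9022*(14715 + 19869) = 9022*34584 = 312016848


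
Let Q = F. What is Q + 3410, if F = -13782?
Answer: -10372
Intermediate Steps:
Q = -13782
Q + 3410 = -13782 + 3410 = -10372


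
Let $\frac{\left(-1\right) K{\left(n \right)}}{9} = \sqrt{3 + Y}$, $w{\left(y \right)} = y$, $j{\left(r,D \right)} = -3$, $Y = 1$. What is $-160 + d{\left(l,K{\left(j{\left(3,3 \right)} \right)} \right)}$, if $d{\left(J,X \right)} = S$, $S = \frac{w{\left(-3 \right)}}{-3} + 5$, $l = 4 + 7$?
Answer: $-154$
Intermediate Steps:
$K{\left(n \right)} = -18$ ($K{\left(n \right)} = - 9 \sqrt{3 + 1} = - 9 \sqrt{4} = \left(-9\right) 2 = -18$)
$l = 11$
$S = 6$ ($S = \frac{1}{-3} \left(-3\right) + 5 = \left(- \frac{1}{3}\right) \left(-3\right) + 5 = 1 + 5 = 6$)
$d{\left(J,X \right)} = 6$
$-160 + d{\left(l,K{\left(j{\left(3,3 \right)} \right)} \right)} = -160 + 6 = -154$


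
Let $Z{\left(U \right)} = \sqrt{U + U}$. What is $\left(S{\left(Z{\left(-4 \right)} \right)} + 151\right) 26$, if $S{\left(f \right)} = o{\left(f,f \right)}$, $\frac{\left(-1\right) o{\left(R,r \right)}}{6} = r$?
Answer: $3926 - 312 i \sqrt{2} \approx 3926.0 - 441.23 i$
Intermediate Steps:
$o{\left(R,r \right)} = - 6 r$
$Z{\left(U \right)} = \sqrt{2} \sqrt{U}$ ($Z{\left(U \right)} = \sqrt{2 U} = \sqrt{2} \sqrt{U}$)
$S{\left(f \right)} = - 6 f$
$\left(S{\left(Z{\left(-4 \right)} \right)} + 151\right) 26 = \left(- 6 \sqrt{2} \sqrt{-4} + 151\right) 26 = \left(- 6 \sqrt{2} \cdot 2 i + 151\right) 26 = \left(- 6 \cdot 2 i \sqrt{2} + 151\right) 26 = \left(- 12 i \sqrt{2} + 151\right) 26 = \left(151 - 12 i \sqrt{2}\right) 26 = 3926 - 312 i \sqrt{2}$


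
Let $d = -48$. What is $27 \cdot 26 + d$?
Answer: $654$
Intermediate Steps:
$27 \cdot 26 + d = 27 \cdot 26 - 48 = 702 - 48 = 654$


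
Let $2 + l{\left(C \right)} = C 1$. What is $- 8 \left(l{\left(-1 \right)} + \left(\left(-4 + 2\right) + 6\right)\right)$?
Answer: $-8$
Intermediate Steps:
$l{\left(C \right)} = -2 + C$ ($l{\left(C \right)} = -2 + C 1 = -2 + C$)
$- 8 \left(l{\left(-1 \right)} + \left(\left(-4 + 2\right) + 6\right)\right) = - 8 \left(\left(-2 - 1\right) + \left(\left(-4 + 2\right) + 6\right)\right) = - 8 \left(-3 + \left(-2 + 6\right)\right) = - 8 \left(-3 + 4\right) = \left(-8\right) 1 = -8$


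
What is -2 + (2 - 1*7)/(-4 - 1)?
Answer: -1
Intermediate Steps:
-2 + (2 - 1*7)/(-4 - 1) = -2 + (2 - 7)/(-5) = -2 - 5*(-⅕) = -2 + 1 = -1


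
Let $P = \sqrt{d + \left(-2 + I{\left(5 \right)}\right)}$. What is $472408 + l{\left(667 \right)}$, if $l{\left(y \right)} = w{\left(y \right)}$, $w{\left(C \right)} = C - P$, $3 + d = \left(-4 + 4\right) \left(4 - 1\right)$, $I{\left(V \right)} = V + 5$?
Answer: $473075 - \sqrt{5} \approx 4.7307 \cdot 10^{5}$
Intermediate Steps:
$I{\left(V \right)} = 5 + V$
$d = -3$ ($d = -3 + \left(-4 + 4\right) \left(4 - 1\right) = -3 + 0 \cdot 3 = -3 + 0 = -3$)
$P = \sqrt{5}$ ($P = \sqrt{-3 + \left(-2 + \left(5 + 5\right)\right)} = \sqrt{-3 + \left(-2 + 10\right)} = \sqrt{-3 + 8} = \sqrt{5} \approx 2.2361$)
$w{\left(C \right)} = C - \sqrt{5}$
$l{\left(y \right)} = y - \sqrt{5}$
$472408 + l{\left(667 \right)} = 472408 + \left(667 - \sqrt{5}\right) = 473075 - \sqrt{5}$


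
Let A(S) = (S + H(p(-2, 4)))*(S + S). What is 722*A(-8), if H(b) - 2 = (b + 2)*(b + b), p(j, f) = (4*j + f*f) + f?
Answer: -3812160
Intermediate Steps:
p(j, f) = f + f² + 4*j (p(j, f) = (4*j + f²) + f = (f² + 4*j) + f = f + f² + 4*j)
H(b) = 2 + 2*b*(2 + b) (H(b) = 2 + (b + 2)*(b + b) = 2 + (2 + b)*(2*b) = 2 + 2*b*(2 + b))
A(S) = 2*S*(338 + S) (A(S) = (S + (2 + 2*(4 + 4² + 4*(-2))² + 4*(4 + 4² + 4*(-2))))*(S + S) = (S + (2 + 2*(4 + 16 - 8)² + 4*(4 + 16 - 8)))*(2*S) = (S + (2 + 2*12² + 4*12))*(2*S) = (S + (2 + 2*144 + 48))*(2*S) = (S + (2 + 288 + 48))*(2*S) = (S + 338)*(2*S) = (338 + S)*(2*S) = 2*S*(338 + S))
722*A(-8) = 722*(2*(-8)*(338 - 8)) = 722*(2*(-8)*330) = 722*(-5280) = -3812160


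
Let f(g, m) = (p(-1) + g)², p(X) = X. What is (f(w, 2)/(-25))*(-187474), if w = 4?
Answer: 1687266/25 ≈ 67491.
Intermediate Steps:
f(g, m) = (-1 + g)²
(f(w, 2)/(-25))*(-187474) = ((-1 + 4)²/(-25))*(-187474) = (3²*(-1/25))*(-187474) = (9*(-1/25))*(-187474) = -9/25*(-187474) = 1687266/25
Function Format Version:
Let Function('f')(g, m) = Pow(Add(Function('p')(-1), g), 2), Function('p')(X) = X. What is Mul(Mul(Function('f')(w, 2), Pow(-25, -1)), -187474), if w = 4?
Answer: Rational(1687266, 25) ≈ 67491.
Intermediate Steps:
Function('f')(g, m) = Pow(Add(-1, g), 2)
Mul(Mul(Function('f')(w, 2), Pow(-25, -1)), -187474) = Mul(Mul(Pow(Add(-1, 4), 2), Pow(-25, -1)), -187474) = Mul(Mul(Pow(3, 2), Rational(-1, 25)), -187474) = Mul(Mul(9, Rational(-1, 25)), -187474) = Mul(Rational(-9, 25), -187474) = Rational(1687266, 25)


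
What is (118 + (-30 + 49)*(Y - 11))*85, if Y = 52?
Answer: 76245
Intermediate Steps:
(118 + (-30 + 49)*(Y - 11))*85 = (118 + (-30 + 49)*(52 - 11))*85 = (118 + 19*41)*85 = (118 + 779)*85 = 897*85 = 76245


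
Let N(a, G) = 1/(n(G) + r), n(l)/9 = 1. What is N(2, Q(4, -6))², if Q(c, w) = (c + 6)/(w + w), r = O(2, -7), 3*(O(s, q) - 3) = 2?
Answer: 9/1444 ≈ 0.0062327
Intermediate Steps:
O(s, q) = 11/3 (O(s, q) = 3 + (⅓)*2 = 3 + ⅔ = 11/3)
r = 11/3 ≈ 3.6667
n(l) = 9 (n(l) = 9*1 = 9)
Q(c, w) = (6 + c)/(2*w) (Q(c, w) = (6 + c)/((2*w)) = (6 + c)*(1/(2*w)) = (6 + c)/(2*w))
N(a, G) = 3/38 (N(a, G) = 1/(9 + 11/3) = 1/(38/3) = 3/38)
N(2, Q(4, -6))² = (3/38)² = 9/1444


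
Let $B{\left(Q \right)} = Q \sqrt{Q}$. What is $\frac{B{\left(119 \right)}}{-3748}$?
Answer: $- \frac{119 \sqrt{119}}{3748} \approx -0.34635$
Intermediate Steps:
$B{\left(Q \right)} = Q^{\frac{3}{2}}$
$\frac{B{\left(119 \right)}}{-3748} = \frac{119^{\frac{3}{2}}}{-3748} = 119 \sqrt{119} \left(- \frac{1}{3748}\right) = - \frac{119 \sqrt{119}}{3748}$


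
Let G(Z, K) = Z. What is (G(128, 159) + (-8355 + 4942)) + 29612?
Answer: 26327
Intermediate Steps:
(G(128, 159) + (-8355 + 4942)) + 29612 = (128 + (-8355 + 4942)) + 29612 = (128 - 3413) + 29612 = -3285 + 29612 = 26327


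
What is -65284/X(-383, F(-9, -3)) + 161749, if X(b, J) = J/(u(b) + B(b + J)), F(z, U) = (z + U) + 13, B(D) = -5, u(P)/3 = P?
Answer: 75499485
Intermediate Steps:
u(P) = 3*P
F(z, U) = 13 + U + z (F(z, U) = (U + z) + 13 = 13 + U + z)
X(b, J) = J/(-5 + 3*b) (X(b, J) = J/(3*b - 5) = J/(-5 + 3*b))
-65284/X(-383, F(-9, -3)) + 161749 = -65284*(-5 + 3*(-383))/(13 - 3 - 9) + 161749 = -65284/(1/(-5 - 1149)) + 161749 = -65284/(1/(-1154)) + 161749 = -65284/(1*(-1/1154)) + 161749 = -65284/(-1/1154) + 161749 = -65284*(-1154) + 161749 = 75337736 + 161749 = 75499485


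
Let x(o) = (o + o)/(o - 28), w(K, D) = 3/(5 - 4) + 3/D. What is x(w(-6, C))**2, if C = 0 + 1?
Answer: 36/121 ≈ 0.29752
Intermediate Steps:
C = 1
w(K, D) = 3 + 3/D (w(K, D) = 3/1 + 3/D = 3*1 + 3/D = 3 + 3/D)
x(o) = 2*o/(-28 + o) (x(o) = (2*o)/(-28 + o) = 2*o/(-28 + o))
x(w(-6, C))**2 = (2*(3 + 3/1)/(-28 + (3 + 3/1)))**2 = (2*(3 + 3*1)/(-28 + (3 + 3*1)))**2 = (2*(3 + 3)/(-28 + (3 + 3)))**2 = (2*6/(-28 + 6))**2 = (2*6/(-22))**2 = (2*6*(-1/22))**2 = (-6/11)**2 = 36/121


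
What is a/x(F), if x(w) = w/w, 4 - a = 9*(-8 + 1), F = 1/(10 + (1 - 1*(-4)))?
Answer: 67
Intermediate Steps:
F = 1/15 (F = 1/(10 + (1 + 4)) = 1/(10 + 5) = 1/15 ≈ 0.066667)
a = 67 (a = 4 - 9*(-8 + 1) = 4 - 9*(-7) = 4 - 1*(-63) = 4 + 63 = 67)
x(w) = 1
a/x(F) = 67/1 = 67*1 = 67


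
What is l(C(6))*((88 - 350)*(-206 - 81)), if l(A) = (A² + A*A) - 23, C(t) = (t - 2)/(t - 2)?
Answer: -1579074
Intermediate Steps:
C(t) = 1 (C(t) = (-2 + t)/(-2 + t) = 1)
l(A) = -23 + 2*A² (l(A) = (A² + A²) - 23 = 2*A² - 23 = -23 + 2*A²)
l(C(6))*((88 - 350)*(-206 - 81)) = (-23 + 2*1²)*((88 - 350)*(-206 - 81)) = (-23 + 2*1)*(-262*(-287)) = (-23 + 2)*75194 = -21*75194 = -1579074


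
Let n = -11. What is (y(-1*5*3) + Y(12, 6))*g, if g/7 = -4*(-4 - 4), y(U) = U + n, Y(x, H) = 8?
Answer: -4032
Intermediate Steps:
y(U) = -11 + U (y(U) = U - 11 = -11 + U)
g = 224 (g = 7*(-4*(-4 - 4)) = 7*(-4*(-8)) = 7*32 = 224)
(y(-1*5*3) + Y(12, 6))*g = ((-11 - 1*5*3) + 8)*224 = ((-11 - 5*3) + 8)*224 = ((-11 - 15) + 8)*224 = (-26 + 8)*224 = -18*224 = -4032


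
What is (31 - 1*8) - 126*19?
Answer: -2371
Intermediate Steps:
(31 - 1*8) - 126*19 = (31 - 8) - 2394 = 23 - 2394 = -2371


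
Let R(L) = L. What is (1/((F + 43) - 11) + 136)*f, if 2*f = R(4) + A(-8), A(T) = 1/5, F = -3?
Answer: 16569/58 ≈ 285.67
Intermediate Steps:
A(T) = ⅕
f = 21/10 (f = (4 + ⅕)/2 = (½)*(21/5) = 21/10 ≈ 2.1000)
(1/((F + 43) - 11) + 136)*f = (1/((-3 + 43) - 11) + 136)*(21/10) = (1/(40 - 11) + 136)*(21/10) = (1/29 + 136)*(21/10) = (3945/29)*(21/10) = 16569/58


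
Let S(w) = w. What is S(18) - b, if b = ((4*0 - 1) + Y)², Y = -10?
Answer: -103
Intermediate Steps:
b = 121 (b = ((4*0 - 1) - 10)² = ((0 - 1) - 10)² = (-1 - 10)² = (-11)² = 121)
S(18) - b = 18 - 1*121 = 18 - 121 = -103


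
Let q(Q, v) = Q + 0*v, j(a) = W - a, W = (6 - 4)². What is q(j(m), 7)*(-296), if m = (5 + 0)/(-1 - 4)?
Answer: -1480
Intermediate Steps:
W = 4 (W = 2² = 4)
m = -1 (m = 5/(-5) = 5*(-⅕) = -1)
j(a) = 4 - a
q(Q, v) = Q (q(Q, v) = Q + 0 = Q)
q(j(m), 7)*(-296) = (4 - 1*(-1))*(-296) = (4 + 1)*(-296) = 5*(-296) = -1480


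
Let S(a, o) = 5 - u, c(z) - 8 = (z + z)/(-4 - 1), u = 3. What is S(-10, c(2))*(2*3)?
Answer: 12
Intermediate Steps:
c(z) = 8 - 2*z/5 (c(z) = 8 + (z + z)/(-4 - 1) = 8 + (2*z)/(-5) = 8 + (2*z)*(-⅕) = 8 - 2*z/5)
S(a, o) = 2 (S(a, o) = 5 - 1*3 = 5 - 3 = 2)
S(-10, c(2))*(2*3) = 2*(2*3) = 2*6 = 12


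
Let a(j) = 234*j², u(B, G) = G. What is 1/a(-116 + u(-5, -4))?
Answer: 1/3369600 ≈ 2.9677e-7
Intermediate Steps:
1/a(-116 + u(-5, -4)) = 1/(234*(-116 - 4)²) = 1/(234*(-120)²) = 1/(234*14400) = 1/3369600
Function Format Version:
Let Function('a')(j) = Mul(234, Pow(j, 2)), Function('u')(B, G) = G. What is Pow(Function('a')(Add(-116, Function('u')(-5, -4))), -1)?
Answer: Rational(1, 3369600) ≈ 2.9677e-7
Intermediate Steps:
Pow(Function('a')(Add(-116, Function('u')(-5, -4))), -1) = Pow(Mul(234, Pow(Add(-116, -4), 2)), -1) = Pow(Mul(234, Pow(-120, 2)), -1) = Pow(Mul(234, 14400), -1) = Pow(3369600, -1) = Rational(1, 3369600)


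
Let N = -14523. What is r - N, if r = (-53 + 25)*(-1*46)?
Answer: 15811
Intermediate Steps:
r = 1288 (r = -28*(-46) = 1288)
r - N = 1288 - 1*(-14523) = 1288 + 14523 = 15811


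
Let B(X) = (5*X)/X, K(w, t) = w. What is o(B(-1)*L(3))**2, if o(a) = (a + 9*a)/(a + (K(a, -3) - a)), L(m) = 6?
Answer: 100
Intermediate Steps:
B(X) = 5
o(a) = 10 (o(a) = (a + 9*a)/(a + (a - a)) = (10*a)/(a + 0) = (10*a)/a = 10)
o(B(-1)*L(3))**2 = 10**2 = 100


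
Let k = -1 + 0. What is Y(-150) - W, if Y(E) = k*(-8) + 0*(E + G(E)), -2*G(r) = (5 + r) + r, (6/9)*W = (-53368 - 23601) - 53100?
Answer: 390223/2 ≈ 1.9511e+5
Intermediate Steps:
W = -390207/2 (W = 3*((-53368 - 23601) - 53100)/2 = 3*(-76969 - 53100)/2 = (3/2)*(-130069) = -390207/2 ≈ -1.9510e+5)
G(r) = -5/2 - r (G(r) = -((5 + r) + r)/2 = -(5 + 2*r)/2 = -5/2 - r)
k = -1
Y(E) = 8 (Y(E) = -1*(-8) + 0*(E + (-5/2 - E)) = 8 + 0*(-5/2) = 8 + 0 = 8)
Y(-150) - W = 8 - 1*(-390207/2) = 8 + 390207/2 = 390223/2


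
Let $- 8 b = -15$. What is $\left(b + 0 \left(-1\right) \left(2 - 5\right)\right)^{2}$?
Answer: $\frac{225}{64} \approx 3.5156$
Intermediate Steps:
$b = \frac{15}{8}$ ($b = \left(- \frac{1}{8}\right) \left(-15\right) = \frac{15}{8} \approx 1.875$)
$\left(b + 0 \left(-1\right) \left(2 - 5\right)\right)^{2} = \left(\frac{15}{8} + 0 \left(-1\right) \left(2 - 5\right)\right)^{2} = \left(\frac{15}{8} + 0 \left(2 - 5\right)\right)^{2} = \left(\frac{15}{8} + 0 \left(-3\right)\right)^{2} = \left(\frac{15}{8} + 0\right)^{2} = \left(\frac{15}{8}\right)^{2} = \frac{225}{64}$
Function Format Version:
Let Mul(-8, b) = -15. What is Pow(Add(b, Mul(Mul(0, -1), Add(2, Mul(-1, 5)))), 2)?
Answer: Rational(225, 64) ≈ 3.5156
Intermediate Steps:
b = Rational(15, 8) (b = Mul(Rational(-1, 8), -15) = Rational(15, 8) ≈ 1.8750)
Pow(Add(b, Mul(Mul(0, -1), Add(2, Mul(-1, 5)))), 2) = Pow(Add(Rational(15, 8), Mul(Mul(0, -1), Add(2, Mul(-1, 5)))), 2) = Pow(Add(Rational(15, 8), Mul(0, Add(2, -5))), 2) = Pow(Add(Rational(15, 8), Mul(0, -3)), 2) = Pow(Add(Rational(15, 8), 0), 2) = Pow(Rational(15, 8), 2) = Rational(225, 64)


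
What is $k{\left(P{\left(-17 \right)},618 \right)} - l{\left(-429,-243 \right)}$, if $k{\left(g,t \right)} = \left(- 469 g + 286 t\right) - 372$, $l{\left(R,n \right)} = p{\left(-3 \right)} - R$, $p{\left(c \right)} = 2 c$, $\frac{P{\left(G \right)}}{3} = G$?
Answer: $199872$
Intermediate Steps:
$P{\left(G \right)} = 3 G$
$l{\left(R,n \right)} = -6 - R$ ($l{\left(R,n \right)} = 2 \left(-3\right) - R = -6 - R$)
$k{\left(g,t \right)} = -372 - 469 g + 286 t$
$k{\left(P{\left(-17 \right)},618 \right)} - l{\left(-429,-243 \right)} = \left(-372 - 469 \cdot 3 \left(-17\right) + 286 \cdot 618\right) - \left(-6 - -429\right) = \left(-372 - -23919 + 176748\right) - \left(-6 + 429\right) = \left(-372 + 23919 + 176748\right) - 423 = 200295 - 423 = 199872$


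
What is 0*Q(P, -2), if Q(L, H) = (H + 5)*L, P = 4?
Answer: 0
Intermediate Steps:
Q(L, H) = L*(5 + H) (Q(L, H) = (5 + H)*L = L*(5 + H))
0*Q(P, -2) = 0*(4*(5 - 2)) = 0*(4*3) = 0*12 = 0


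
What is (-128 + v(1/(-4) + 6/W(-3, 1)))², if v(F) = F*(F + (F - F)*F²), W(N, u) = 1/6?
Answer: 338596801/256 ≈ 1.3226e+6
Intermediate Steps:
W(N, u) = ⅙
v(F) = F² (v(F) = F*(F + 0*F²) = F*(F + 0) = F*F = F²)
(-128 + v(1/(-4) + 6/W(-3, 1)))² = (-128 + (1/(-4) + 6/(⅙))²)² = (-128 + (1*(-¼) + 6*6)²)² = (-128 + (-¼ + 36)²)² = (-128 + (143/4)²)² = (-128 + 20449/16)² = (18401/16)² = 338596801/256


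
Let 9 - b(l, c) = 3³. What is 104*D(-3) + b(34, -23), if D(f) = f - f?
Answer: -18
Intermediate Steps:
b(l, c) = -18 (b(l, c) = 9 - 1*3³ = 9 - 1*27 = 9 - 27 = -18)
D(f) = 0
104*D(-3) + b(34, -23) = 104*0 - 18 = 0 - 18 = -18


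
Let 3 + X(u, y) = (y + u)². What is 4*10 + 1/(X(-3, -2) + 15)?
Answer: 1481/37 ≈ 40.027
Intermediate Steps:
X(u, y) = -3 + (u + y)² (X(u, y) = -3 + (y + u)² = -3 + (u + y)²)
4*10 + 1/(X(-3, -2) + 15) = 4*10 + 1/((-3 + (-3 - 2)²) + 15) = 40 + 1/((-3 + (-5)²) + 15) = 40 + 1/((-3 + 25) + 15) = 40 + 1/(22 + 15) = 40 + 1/37 = 1481/37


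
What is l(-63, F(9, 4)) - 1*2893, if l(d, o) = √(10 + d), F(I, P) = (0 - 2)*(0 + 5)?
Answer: -2893 + I*√53 ≈ -2893.0 + 7.2801*I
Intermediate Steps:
F(I, P) = -10 (F(I, P) = -2*5 = -10)
l(-63, F(9, 4)) - 1*2893 = √(10 - 63) - 1*2893 = √(-53) - 2893 = I*√53 - 2893 = -2893 + I*√53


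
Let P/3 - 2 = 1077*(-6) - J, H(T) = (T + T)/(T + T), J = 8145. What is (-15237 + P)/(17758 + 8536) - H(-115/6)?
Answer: -42673/13147 ≈ -3.2458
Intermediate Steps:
H(T) = 1 (H(T) = (2*T)/((2*T)) = (2*T)*(1/(2*T)) = 1)
P = -43815 (P = 6 + 3*(1077*(-6) - 1*8145) = 6 + 3*(-6462 - 8145) = 6 + 3*(-14607) = 6 - 43821 = -43815)
(-15237 + P)/(17758 + 8536) - H(-115/6) = (-15237 - 43815)/(17758 + 8536) - 1*1 = -59052/26294 - 1 = -59052*1/26294 - 1 = -29526/13147 - 1 = -42673/13147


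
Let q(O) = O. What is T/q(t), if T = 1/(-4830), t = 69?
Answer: -1/333270 ≈ -3.0006e-6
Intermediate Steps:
T = -1/4830 ≈ -0.00020704
T/q(t) = -1/4830/69 = -1/4830*1/69 = -1/333270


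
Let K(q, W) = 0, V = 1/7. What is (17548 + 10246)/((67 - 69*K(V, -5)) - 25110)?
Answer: -27794/25043 ≈ -1.1099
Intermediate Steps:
V = 1/7 (V = 1*(1/7) = 1/7 ≈ 0.14286)
(17548 + 10246)/((67 - 69*K(V, -5)) - 25110) = (17548 + 10246)/((67 - 69*0) - 25110) = 27794/((67 + 0) - 25110) = 27794/(67 - 25110) = 27794/(-25043) = 27794*(-1/25043) = -27794/25043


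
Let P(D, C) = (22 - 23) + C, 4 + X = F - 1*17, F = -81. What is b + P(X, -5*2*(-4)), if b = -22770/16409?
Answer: 617181/16409 ≈ 37.612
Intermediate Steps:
X = -102 (X = -4 + (-81 - 1*17) = -4 + (-81 - 17) = -4 - 98 = -102)
P(D, C) = -1 + C
b = -22770/16409 (b = -22770*1/16409 = -22770/16409 ≈ -1.3877)
b + P(X, -5*2*(-4)) = -22770/16409 + (-1 - 5*2*(-4)) = -22770/16409 + (-1 - 10*(-4)) = -22770/16409 + (-1 + 40) = -22770/16409 + 39 = 617181/16409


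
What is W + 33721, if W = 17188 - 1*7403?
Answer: 43506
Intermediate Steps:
W = 9785 (W = 17188 - 7403 = 9785)
W + 33721 = 9785 + 33721 = 43506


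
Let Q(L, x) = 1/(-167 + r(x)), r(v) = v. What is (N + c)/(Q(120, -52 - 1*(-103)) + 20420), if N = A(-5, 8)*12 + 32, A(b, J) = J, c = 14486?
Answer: 1695224/2368719 ≈ 0.71567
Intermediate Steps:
N = 128 (N = 8*12 + 32 = 96 + 32 = 128)
Q(L, x) = 1/(-167 + x)
(N + c)/(Q(120, -52 - 1*(-103)) + 20420) = (128 + 14486)/(1/(-167 + (-52 - 1*(-103))) + 20420) = 14614/(1/(-167 + (-52 + 103)) + 20420) = 14614/(1/(-167 + 51) + 20420) = 14614/(1/(-116) + 20420) = 14614/(-1/116 + 20420) = 14614/(2368719/116) = 14614*(116/2368719) = 1695224/2368719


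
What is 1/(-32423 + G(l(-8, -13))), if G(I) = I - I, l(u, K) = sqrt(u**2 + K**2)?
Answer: -1/32423 ≈ -3.0842e-5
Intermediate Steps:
l(u, K) = sqrt(K**2 + u**2)
G(I) = 0
1/(-32423 + G(l(-8, -13))) = 1/(-32423 + 0) = 1/(-32423) = -1/32423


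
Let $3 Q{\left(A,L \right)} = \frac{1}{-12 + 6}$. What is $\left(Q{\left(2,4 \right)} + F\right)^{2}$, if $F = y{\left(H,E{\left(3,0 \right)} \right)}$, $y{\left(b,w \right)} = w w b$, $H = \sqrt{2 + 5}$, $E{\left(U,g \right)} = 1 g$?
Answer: $\frac{1}{324} \approx 0.0030864$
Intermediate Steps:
$E{\left(U,g \right)} = g$
$H = \sqrt{7} \approx 2.6458$
$Q{\left(A,L \right)} = - \frac{1}{18}$ ($Q{\left(A,L \right)} = \frac{1}{3 \left(-12 + 6\right)} = \frac{1}{3 \left(-6\right)} = \frac{1}{3} \left(- \frac{1}{6}\right) = - \frac{1}{18}$)
$y{\left(b,w \right)} = b w^{2}$ ($y{\left(b,w \right)} = w^{2} b = b w^{2}$)
$F = 0$ ($F = \sqrt{7} \cdot 0^{2} = \sqrt{7} \cdot 0 = 0$)
$\left(Q{\left(2,4 \right)} + F\right)^{2} = \left(- \frac{1}{18} + 0\right)^{2} = \left(- \frac{1}{18}\right)^{2} = \frac{1}{324}$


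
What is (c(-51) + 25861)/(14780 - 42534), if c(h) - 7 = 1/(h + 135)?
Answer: -2172913/2331336 ≈ -0.93205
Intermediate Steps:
c(h) = 7 + 1/(135 + h) (c(h) = 7 + 1/(h + 135) = 7 + 1/(135 + h))
(c(-51) + 25861)/(14780 - 42534) = ((946 + 7*(-51))/(135 - 51) + 25861)/(14780 - 42534) = ((946 - 357)/84 + 25861)/(-27754) = ((1/84)*589 + 25861)*(-1/27754) = (589/84 + 25861)*(-1/27754) = (2172913/84)*(-1/27754) = -2172913/2331336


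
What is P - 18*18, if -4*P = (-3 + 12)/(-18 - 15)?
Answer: -14253/44 ≈ -323.93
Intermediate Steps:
P = 3/44 (P = -(-3 + 12)/(4*(-18 - 15)) = -9/(4*(-33)) = -9*(-1)/(4*33) = -1/4*(-3/11) = 3/44 ≈ 0.068182)
P - 18*18 = 3/44 - 18*18 = 3/44 - 324 = -14253/44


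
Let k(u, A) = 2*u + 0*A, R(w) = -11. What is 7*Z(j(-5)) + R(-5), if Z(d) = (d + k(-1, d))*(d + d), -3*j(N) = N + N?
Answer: 461/9 ≈ 51.222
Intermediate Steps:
j(N) = -2*N/3 (j(N) = -(N + N)/3 = -2*N/3)
k(u, A) = 2*u (k(u, A) = 2*u + 0 = 2*u)
Z(d) = 2*d*(-2 + d) (Z(d) = (d + 2*(-1))*(d + d) = (d - 2)*(2*d) = (-2 + d)*(2*d) = 2*d*(-2 + d))
7*Z(j(-5)) + R(-5) = 7*(2*(-2/3*(-5))*(-2 - 2/3*(-5))) - 11 = 7*(2*(10/3)*(-2 + 10/3)) - 11 = 7*(2*(10/3)*(4/3)) - 11 = 7*(80/9) - 11 = 560/9 - 11 = 461/9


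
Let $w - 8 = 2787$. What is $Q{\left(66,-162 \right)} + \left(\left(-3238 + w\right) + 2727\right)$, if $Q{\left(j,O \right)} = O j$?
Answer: $-8408$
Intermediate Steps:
$w = 2795$ ($w = 8 + 2787 = 2795$)
$Q{\left(66,-162 \right)} + \left(\left(-3238 + w\right) + 2727\right) = \left(-162\right) 66 + \left(\left(-3238 + 2795\right) + 2727\right) = -10692 + \left(-443 + 2727\right) = -10692 + 2284 = -8408$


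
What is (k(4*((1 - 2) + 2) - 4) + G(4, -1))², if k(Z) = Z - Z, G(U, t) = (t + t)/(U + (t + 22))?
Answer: 4/625 ≈ 0.0064000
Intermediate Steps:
G(U, t) = 2*t/(22 + U + t) (G(U, t) = (2*t)/(U + (22 + t)) = (2*t)/(22 + U + t) = 2*t/(22 + U + t))
k(Z) = 0
(k(4*((1 - 2) + 2) - 4) + G(4, -1))² = (0 + 2*(-1)/(22 + 4 - 1))² = (0 + 2*(-1)/25)² = (0 + 2*(-1)*(1/25))² = (0 - 2/25)² = (-2/25)² = 4/625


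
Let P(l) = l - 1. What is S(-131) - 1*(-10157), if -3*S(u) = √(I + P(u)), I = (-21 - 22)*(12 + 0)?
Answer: 10157 - 6*I*√2 ≈ 10157.0 - 8.4853*I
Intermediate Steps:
P(l) = -1 + l
I = -516 (I = -43*12 = -516)
S(u) = -√(-517 + u)/3 (S(u) = -√(-516 + (-1 + u))/3 = -√(-517 + u)/3)
S(-131) - 1*(-10157) = -√(-517 - 131)/3 - 1*(-10157) = -6*I*√2 + 10157 = 10157 - 6*I*√2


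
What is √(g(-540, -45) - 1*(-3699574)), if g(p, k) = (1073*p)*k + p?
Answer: √29772934 ≈ 5456.5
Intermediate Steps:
g(p, k) = p + 1073*k*p (g(p, k) = 1073*k*p + p = p + 1073*k*p)
√(g(-540, -45) - 1*(-3699574)) = √(-540*(1 + 1073*(-45)) - 1*(-3699574)) = √(-540*(1 - 48285) + 3699574) = √(-540*(-48284) + 3699574) = √(26073360 + 3699574) = √29772934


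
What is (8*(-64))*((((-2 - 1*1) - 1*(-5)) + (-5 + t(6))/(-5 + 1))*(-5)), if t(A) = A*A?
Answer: -14720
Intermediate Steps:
t(A) = A**2
(8*(-64))*((((-2 - 1*1) - 1*(-5)) + (-5 + t(6))/(-5 + 1))*(-5)) = (8*(-64))*((((-2 - 1*1) - 1*(-5)) + (-5 + 6**2)/(-5 + 1))*(-5)) = -512*(((-2 - 1) + 5) + (-5 + 36)/(-4))*(-5) = -512*((-3 + 5) + 31*(-1/4))*(-5) = -512*(2 - 31/4)*(-5) = -(-2944)*(-5) = -512*115/4 = -14720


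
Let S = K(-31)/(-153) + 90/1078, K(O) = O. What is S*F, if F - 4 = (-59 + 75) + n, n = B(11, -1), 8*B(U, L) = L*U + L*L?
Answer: 294925/54978 ≈ 5.3644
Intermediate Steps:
S = 23594/82467 (S = -31/(-153) + 90/1078 = -31*(-1/153) + 90*(1/1078) = 31/153 + 45/539 = 23594/82467 ≈ 0.28610)
B(U, L) = L²/8 + L*U/8 (B(U, L) = (L*U + L*L)/8 = (L*U + L²)/8 = (L² + L*U)/8 = L²/8 + L*U/8)
n = -5/4 (n = (⅛)*(-1)*(-1 + 11) = (⅛)*(-1)*10 = -5/4 ≈ -1.2500)
F = 75/4 (F = 4 + ((-59 + 75) - 5/4) = 4 + (16 - 5/4) = 4 + 59/4 = 75/4 ≈ 18.750)
S*F = (23594/82467)*(75/4) = 294925/54978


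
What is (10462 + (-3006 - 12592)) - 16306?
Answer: -21442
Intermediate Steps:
(10462 + (-3006 - 12592)) - 16306 = (10462 - 15598) - 16306 = -5136 - 16306 = -21442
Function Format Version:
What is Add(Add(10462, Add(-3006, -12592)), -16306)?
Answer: -21442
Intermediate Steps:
Add(Add(10462, Add(-3006, -12592)), -16306) = Add(Add(10462, -15598), -16306) = Add(-5136, -16306) = -21442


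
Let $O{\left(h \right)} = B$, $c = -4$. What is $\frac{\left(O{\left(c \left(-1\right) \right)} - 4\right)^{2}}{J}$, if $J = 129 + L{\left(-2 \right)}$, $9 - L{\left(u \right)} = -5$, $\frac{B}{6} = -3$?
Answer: $\frac{44}{13} \approx 3.3846$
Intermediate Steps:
$B = -18$ ($B = 6 \left(-3\right) = -18$)
$O{\left(h \right)} = -18$
$L{\left(u \right)} = 14$ ($L{\left(u \right)} = 9 - -5 = 9 + 5 = 14$)
$J = 143$ ($J = 129 + 14 = 143$)
$\frac{\left(O{\left(c \left(-1\right) \right)} - 4\right)^{2}}{J} = \frac{\left(-18 - 4\right)^{2}}{143} = \left(-22\right)^{2} \cdot \frac{1}{143} = 484 \cdot \frac{1}{143} = \frac{44}{13}$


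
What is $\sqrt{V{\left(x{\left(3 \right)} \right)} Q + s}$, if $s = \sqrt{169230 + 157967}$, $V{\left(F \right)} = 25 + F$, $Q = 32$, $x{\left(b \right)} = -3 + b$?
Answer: $\sqrt{800 + \sqrt{327197}} \approx 37.041$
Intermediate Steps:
$s = \sqrt{327197} \approx 572.01$
$\sqrt{V{\left(x{\left(3 \right)} \right)} Q + s} = \sqrt{\left(25 + \left(-3 + 3\right)\right) 32 + \sqrt{327197}} = \sqrt{\left(25 + 0\right) 32 + \sqrt{327197}} = \sqrt{25 \cdot 32 + \sqrt{327197}} = \sqrt{800 + \sqrt{327197}}$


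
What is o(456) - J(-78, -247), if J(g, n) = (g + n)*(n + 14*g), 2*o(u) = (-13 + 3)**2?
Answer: -435125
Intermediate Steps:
o(u) = 50 (o(u) = (-13 + 3)**2/2 = (1/2)*(-10)**2 = (1/2)*100 = 50)
o(456) - J(-78, -247) = 50 - ((-247)**2 + 14*(-78)**2 + 15*(-78)*(-247)) = 50 - (61009 + 14*6084 + 288990) = 50 - (61009 + 85176 + 288990) = 50 - 1*435175 = 50 - 435175 = -435125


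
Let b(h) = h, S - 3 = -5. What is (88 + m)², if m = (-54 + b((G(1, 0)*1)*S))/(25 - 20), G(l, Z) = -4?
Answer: 155236/25 ≈ 6209.4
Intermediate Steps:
S = -2 (S = 3 - 5 = -2)
m = -46/5 (m = (-54 - 4*1*(-2))/(25 - 20) = (-54 - 4*(-2))/5 = (-54 + 8)*(⅕) = -46*⅕ = -46/5 ≈ -9.2000)
(88 + m)² = (88 - 46/5)² = (394/5)² = 155236/25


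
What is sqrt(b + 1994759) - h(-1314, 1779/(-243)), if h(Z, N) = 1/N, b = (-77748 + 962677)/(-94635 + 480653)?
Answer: 81/593 + sqrt(297239173379888638)/386018 ≈ 1412.5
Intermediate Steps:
b = 884929/386018 ≈ 2.2925
sqrt(b + 1994759) - h(-1314, 1779/(-243)) = sqrt(884929/386018 + 1994759) - 1/(1779/(-243)) = sqrt(770013764591/386018) - 1/(1779*(-1/243)) = sqrt(297239173379888638)/386018 - 1/(-593/81) = sqrt(297239173379888638)/386018 - 1*(-81/593) = sqrt(297239173379888638)/386018 + 81/593 = 81/593 + sqrt(297239173379888638)/386018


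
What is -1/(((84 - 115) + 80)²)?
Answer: -1/2401 ≈ -0.00041649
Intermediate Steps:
-1/(((84 - 115) + 80)²) = -1/((-31 + 80)²) = -1/(49²) = -1/2401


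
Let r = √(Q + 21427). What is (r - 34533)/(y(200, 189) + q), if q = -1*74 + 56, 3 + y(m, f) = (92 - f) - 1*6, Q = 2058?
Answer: 34533/124 - √23485/124 ≈ 277.26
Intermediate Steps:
y(m, f) = 83 - f (y(m, f) = -3 + ((92 - f) - 1*6) = -3 + ((92 - f) - 6) = -3 + (86 - f) = 83 - f)
q = -18 (q = -74 + 56 = -18)
r = √23485 (r = √(2058 + 21427) = √23485 ≈ 153.25)
(r - 34533)/(y(200, 189) + q) = (√23485 - 34533)/((83 - 1*189) - 18) = (-34533 + √23485)/((83 - 189) - 18) = (-34533 + √23485)/(-106 - 18) = (-34533 + √23485)/(-124) = (-34533 + √23485)*(-1/124) = 34533/124 - √23485/124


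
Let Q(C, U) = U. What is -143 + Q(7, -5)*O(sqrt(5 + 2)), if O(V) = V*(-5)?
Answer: -143 + 25*sqrt(7) ≈ -76.856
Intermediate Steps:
O(V) = -5*V
-143 + Q(7, -5)*O(sqrt(5 + 2)) = -143 - (-25)*sqrt(5 + 2) = -143 - (-25)*sqrt(7) = -143 + 25*sqrt(7)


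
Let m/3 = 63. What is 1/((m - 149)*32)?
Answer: 1/1280 ≈ 0.00078125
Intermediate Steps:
m = 189 (m = 3*63 = 189)
1/((m - 149)*32) = 1/((189 - 149)*32) = 1/(40*32) = 1/1280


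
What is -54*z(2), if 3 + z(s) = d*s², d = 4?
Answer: -702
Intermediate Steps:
z(s) = -3 + 4*s²
-54*z(2) = -54*(-3 + 4*2²) = -54*(-3 + 4*4) = -54*(-3 + 16) = -54*13 = -702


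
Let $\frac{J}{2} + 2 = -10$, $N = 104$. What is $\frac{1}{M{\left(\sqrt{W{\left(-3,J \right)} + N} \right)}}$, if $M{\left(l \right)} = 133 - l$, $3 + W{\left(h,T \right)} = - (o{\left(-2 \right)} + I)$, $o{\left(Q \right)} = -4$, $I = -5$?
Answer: $\frac{133}{17579} + \frac{\sqrt{110}}{17579} \approx 0.0081625$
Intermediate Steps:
$J = -24$ ($J = -4 + 2 \left(-10\right) = -4 - 20 = -24$)
$W{\left(h,T \right)} = 6$ ($W{\left(h,T \right)} = -3 - \left(-4 - 5\right) = -3 - -9 = -3 + 9 = 6$)
$\frac{1}{M{\left(\sqrt{W{\left(-3,J \right)} + N} \right)}} = \frac{1}{133 - \sqrt{6 + 104}} = \frac{1}{133 - \sqrt{110}}$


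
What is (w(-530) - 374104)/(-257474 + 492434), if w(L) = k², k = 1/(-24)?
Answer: -215483903/135336960 ≈ -1.5922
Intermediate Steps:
k = -1/24 ≈ -0.041667
w(L) = 1/576 (w(L) = (-1/24)² = 1/576)
(w(-530) - 374104)/(-257474 + 492434) = (1/576 - 374104)/(-257474 + 492434) = -215483903/576/234960 = -215483903/576*1/234960 = -215483903/135336960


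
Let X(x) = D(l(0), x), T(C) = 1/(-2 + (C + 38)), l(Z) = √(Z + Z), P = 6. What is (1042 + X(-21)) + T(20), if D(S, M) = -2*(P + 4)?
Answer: 57233/56 ≈ 1022.0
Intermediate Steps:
l(Z) = √2*√Z (l(Z) = √(2*Z) = √2*√Z)
T(C) = 1/(36 + C) (T(C) = 1/(-2 + (38 + C)) = 1/(36 + C))
D(S, M) = -20 (D(S, M) = -2*(6 + 4) = -2*10 = -20)
X(x) = -20
(1042 + X(-21)) + T(20) = (1042 - 20) + 1/(36 + 20) = 1022 + 1/56 = 57233/56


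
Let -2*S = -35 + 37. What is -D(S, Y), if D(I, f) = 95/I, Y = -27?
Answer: 95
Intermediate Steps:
S = -1 (S = -(-35 + 37)/2 = -½*2 = -1)
-D(S, Y) = -95/(-1) = -95*(-1) = -1*(-95) = 95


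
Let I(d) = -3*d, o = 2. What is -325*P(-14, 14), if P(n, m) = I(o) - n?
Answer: -2600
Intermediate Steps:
P(n, m) = -6 - n (P(n, m) = -3*2 - n = -6 - n)
-325*P(-14, 14) = -325*(-6 - 1*(-14)) = -325*(-6 + 14) = -325*8 = -2600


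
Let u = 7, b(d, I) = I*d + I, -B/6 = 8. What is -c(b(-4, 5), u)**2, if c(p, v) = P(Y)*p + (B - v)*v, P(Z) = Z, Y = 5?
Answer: -211600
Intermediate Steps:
B = -48 (B = -6*8 = -48)
b(d, I) = I + I*d
c(p, v) = 5*p + v*(-48 - v) (c(p, v) = 5*p + (-48 - v)*v = 5*p + v*(-48 - v))
-c(b(-4, 5), u)**2 = -(-1*7**2 - 48*7 + 5*(5*(1 - 4)))**2 = -(-1*49 - 336 + 5*(5*(-3)))**2 = -(-49 - 336 + 5*(-15))**2 = -(-49 - 336 - 75)**2 = -1*(-460)**2 = -1*211600 = -211600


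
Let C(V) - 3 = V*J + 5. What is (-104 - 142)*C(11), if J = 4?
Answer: -12792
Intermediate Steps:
C(V) = 8 + 4*V (C(V) = 3 + (V*4 + 5) = 3 + (4*V + 5) = 3 + (5 + 4*V) = 8 + 4*V)
(-104 - 142)*C(11) = (-104 - 142)*(8 + 4*11) = -246*(8 + 44) = -246*52 = -12792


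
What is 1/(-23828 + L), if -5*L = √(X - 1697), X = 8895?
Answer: -297850/7097166201 + 5*√7198/14194332402 ≈ -4.1938e-5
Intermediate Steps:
L = -√7198/5 (L = -√(8895 - 1697)/5 = -√7198/5 ≈ -16.968)
1/(-23828 + L) = 1/(-23828 - √7198/5)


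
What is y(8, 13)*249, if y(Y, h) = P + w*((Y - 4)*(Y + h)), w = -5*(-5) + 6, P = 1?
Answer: 648645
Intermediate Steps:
w = 31 (w = 25 + 6 = 31)
y(Y, h) = 1 + 31*(-4 + Y)*(Y + h) (y(Y, h) = 1 + 31*((Y - 4)*(Y + h)) = 1 + 31*((-4 + Y)*(Y + h)) = 1 + 31*(-4 + Y)*(Y + h))
y(8, 13)*249 = (1 - 124*8 - 124*13 + 31*8² + 31*8*13)*249 = (1 - 992 - 1612 + 31*64 + 3224)*249 = (1 - 992 - 1612 + 1984 + 3224)*249 = 2605*249 = 648645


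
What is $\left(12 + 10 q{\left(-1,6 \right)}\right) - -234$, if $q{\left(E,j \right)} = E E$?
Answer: $256$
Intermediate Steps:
$q{\left(E,j \right)} = E^{2}$
$\left(12 + 10 q{\left(-1,6 \right)}\right) - -234 = \left(12 + 10 \left(-1\right)^{2}\right) - -234 = \left(12 + 10 \cdot 1\right) + 234 = \left(12 + 10\right) + 234 = 22 + 234 = 256$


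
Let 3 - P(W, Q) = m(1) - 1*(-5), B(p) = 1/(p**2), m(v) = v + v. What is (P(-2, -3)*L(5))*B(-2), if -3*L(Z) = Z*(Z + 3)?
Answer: 40/3 ≈ 13.333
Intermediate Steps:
m(v) = 2*v
L(Z) = -Z*(3 + Z)/3 (L(Z) = -Z*(Z + 3)/3 = -Z*(3 + Z)/3)
B(p) = p**(-2)
P(W, Q) = -4 (P(W, Q) = 3 - (2*1 - 1*(-5)) = 3 - (2 + 5) = 3 - 1*7 = 3 - 7 = -4)
(P(-2, -3)*L(5))*B(-2) = -(-4)*5*(3 + 5)/3/(-2)**2 = -(-4)*5*8/3*(1/4) = -4*(-40/3)*(1/4) = (160/3)*(1/4) = 40/3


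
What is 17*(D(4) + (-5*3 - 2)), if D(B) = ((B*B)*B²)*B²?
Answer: 69343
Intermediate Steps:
D(B) = B⁶ (D(B) = (B²*B²)*B² = B⁴*B² = B⁶)
17*(D(4) + (-5*3 - 2)) = 17*(4⁶ + (-5*3 - 2)) = 17*(4096 + (-15 - 2)) = 17*(4096 - 17) = 17*4079 = 69343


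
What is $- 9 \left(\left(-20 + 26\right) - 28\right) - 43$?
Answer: $155$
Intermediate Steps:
$- 9 \left(\left(-20 + 26\right) - 28\right) - 43 = - 9 \left(6 - 28\right) - 43 = \left(-9\right) \left(-22\right) - 43 = 198 - 43 = 155$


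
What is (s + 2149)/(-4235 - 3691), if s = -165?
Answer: -992/3963 ≈ -0.25032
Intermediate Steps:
(s + 2149)/(-4235 - 3691) = (-165 + 2149)/(-4235 - 3691) = 1984/(-7926) = 1984*(-1/7926) = -992/3963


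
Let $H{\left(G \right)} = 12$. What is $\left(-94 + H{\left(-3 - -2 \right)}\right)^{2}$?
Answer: $6724$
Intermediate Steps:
$\left(-94 + H{\left(-3 - -2 \right)}\right)^{2} = \left(-94 + 12\right)^{2} = \left(-82\right)^{2} = 6724$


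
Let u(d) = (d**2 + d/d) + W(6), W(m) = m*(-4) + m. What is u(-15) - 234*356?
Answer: -83096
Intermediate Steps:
W(m) = -3*m (W(m) = -4*m + m = -3*m)
u(d) = -17 + d**2 (u(d) = (d**2 + d/d) - 3*6 = (d**2 + 1) - 18 = (1 + d**2) - 18 = -17 + d**2)
u(-15) - 234*356 = (-17 + (-15)**2) - 234*356 = (-17 + 225) - 83304 = 208 - 83304 = -83096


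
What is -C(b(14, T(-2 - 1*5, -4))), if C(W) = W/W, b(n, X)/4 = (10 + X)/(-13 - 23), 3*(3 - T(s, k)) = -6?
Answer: -1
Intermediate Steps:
T(s, k) = 5 (T(s, k) = 3 - ⅓*(-6) = 3 + 2 = 5)
b(n, X) = -10/9 - X/9 (b(n, X) = 4*((10 + X)/(-13 - 23)) = 4*((10 + X)/(-36)) = 4*((10 + X)*(-1/36)) = 4*(-5/18 - X/36) = -10/9 - X/9)
C(W) = 1
-C(b(14, T(-2 - 1*5, -4))) = -1*1 = -1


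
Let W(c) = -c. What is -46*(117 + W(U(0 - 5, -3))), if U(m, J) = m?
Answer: -5612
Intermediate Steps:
-46*(117 + W(U(0 - 5, -3))) = -46*(117 - (0 - 5)) = -46*(117 - 1*(-5)) = -46*(117 + 5) = -46*122 = -5612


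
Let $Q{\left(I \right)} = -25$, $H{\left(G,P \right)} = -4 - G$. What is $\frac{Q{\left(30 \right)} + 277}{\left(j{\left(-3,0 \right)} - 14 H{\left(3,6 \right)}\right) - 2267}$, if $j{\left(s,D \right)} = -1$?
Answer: $- \frac{18}{155} \approx -0.11613$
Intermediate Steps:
$\frac{Q{\left(30 \right)} + 277}{\left(j{\left(-3,0 \right)} - 14 H{\left(3,6 \right)}\right) - 2267} = \frac{-25 + 277}{\left(-1 - 14 \left(-4 - 3\right)\right) - 2267} = \frac{252}{\left(-1 - 14 \left(-4 - 3\right)\right) - 2267} = \frac{252}{\left(-1 - -98\right) - 2267} = \frac{252}{\left(-1 + 98\right) - 2267} = \frac{252}{97 - 2267} = \frac{252}{-2170} = 252 \left(- \frac{1}{2170}\right) = - \frac{18}{155}$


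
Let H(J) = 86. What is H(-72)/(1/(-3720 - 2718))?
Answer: -553668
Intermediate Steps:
H(-72)/(1/(-3720 - 2718)) = 86/(1/(-3720 - 2718)) = 86/(1/(-6438)) = 86/(-1/6438) = 86*(-6438) = -553668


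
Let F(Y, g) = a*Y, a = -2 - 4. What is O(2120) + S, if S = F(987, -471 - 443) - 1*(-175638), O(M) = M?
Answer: 171836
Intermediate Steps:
a = -6
F(Y, g) = -6*Y
S = 169716 (S = -6*987 - 1*(-175638) = -5922 + 175638 = 169716)
O(2120) + S = 2120 + 169716 = 171836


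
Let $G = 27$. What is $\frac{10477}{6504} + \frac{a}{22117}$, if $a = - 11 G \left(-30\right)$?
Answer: $\frac{289670449}{143848968} \approx 2.0137$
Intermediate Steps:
$a = 8910$ ($a = \left(-11\right) 27 \left(-30\right) = \left(-297\right) \left(-30\right) = 8910$)
$\frac{10477}{6504} + \frac{a}{22117} = \frac{10477}{6504} + \frac{8910}{22117} = \frac{289670449}{143848968}$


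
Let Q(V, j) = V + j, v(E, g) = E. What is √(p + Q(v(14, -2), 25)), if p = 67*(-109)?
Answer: 4*I*√454 ≈ 85.229*I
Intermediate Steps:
p = -7303
√(p + Q(v(14, -2), 25)) = √(-7303 + (14 + 25)) = √(-7303 + 39) = √(-7264) = 4*I*√454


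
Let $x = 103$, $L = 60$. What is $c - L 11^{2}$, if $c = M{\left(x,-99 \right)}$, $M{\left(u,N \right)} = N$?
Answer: $-7359$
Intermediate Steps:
$c = -99$
$c - L 11^{2} = -99 - 60 \cdot 11^{2} = -99 - 60 \cdot 121 = -99 - 7260 = -7359$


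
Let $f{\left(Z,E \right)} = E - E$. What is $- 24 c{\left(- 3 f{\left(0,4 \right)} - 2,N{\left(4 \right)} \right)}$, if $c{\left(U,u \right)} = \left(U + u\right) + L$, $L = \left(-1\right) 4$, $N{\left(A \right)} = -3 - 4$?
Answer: $312$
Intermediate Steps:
$f{\left(Z,E \right)} = 0$
$N{\left(A \right)} = -7$ ($N{\left(A \right)} = -3 - 4 = -7$)
$L = -4$
$c{\left(U,u \right)} = -4 + U + u$ ($c{\left(U,u \right)} = \left(U + u\right) - 4 = -4 + U + u$)
$- 24 c{\left(- 3 f{\left(0,4 \right)} - 2,N{\left(4 \right)} \right)} = - 24 \left(-4 - 2 - 7\right) = \left(-24\right) \left(-13\right) = 312$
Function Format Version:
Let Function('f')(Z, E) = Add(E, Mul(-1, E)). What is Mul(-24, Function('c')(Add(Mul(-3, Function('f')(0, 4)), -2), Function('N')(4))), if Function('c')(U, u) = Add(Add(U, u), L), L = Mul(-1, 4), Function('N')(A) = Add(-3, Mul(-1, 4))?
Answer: 312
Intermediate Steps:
Function('f')(Z, E) = 0
Function('N')(A) = -7 (Function('N')(A) = Add(-3, -4) = -7)
L = -4
Function('c')(U, u) = Add(-4, U, u) (Function('c')(U, u) = Add(Add(U, u), -4) = Add(-4, U, u))
Mul(-24, Function('c')(Add(Mul(-3, Function('f')(0, 4)), -2), Function('N')(4))) = Mul(-24, Add(-4, Add(Mul(-3, 0), -2), -7)) = Mul(-24, Add(-4, Add(0, -2), -7)) = Mul(-24, Add(-4, -2, -7)) = Mul(-24, -13) = 312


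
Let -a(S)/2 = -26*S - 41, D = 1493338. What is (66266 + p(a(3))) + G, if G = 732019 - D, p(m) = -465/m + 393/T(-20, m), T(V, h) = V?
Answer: -1654277557/2380 ≈ -6.9508e+5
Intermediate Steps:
a(S) = 82 + 52*S (a(S) = -2*(-26*S - 41) = -2*(-41 - 26*S) = 82 + 52*S)
p(m) = -393/20 - 465/m (p(m) = -465/m + 393/(-20) = -465/m + 393*(-1/20) = -465/m - 393/20 = -393/20 - 465/m)
G = -761319 (G = 732019 - 1*1493338 = 732019 - 1493338 = -761319)
(66266 + p(a(3))) + G = (66266 + (-393/20 - 465/(82 + 52*3))) - 761319 = (66266 + (-393/20 - 465/(82 + 156))) - 761319 = (66266 + (-393/20 - 465/238)) - 761319 = (66266 - 51417/2380) - 761319 = 157661663/2380 - 761319 = -1654277557/2380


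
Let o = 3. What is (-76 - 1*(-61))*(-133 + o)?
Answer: 1950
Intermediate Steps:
(-76 - 1*(-61))*(-133 + o) = (-76 - 1*(-61))*(-133 + 3) = (-76 + 61)*(-130) = -15*(-130) = 1950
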